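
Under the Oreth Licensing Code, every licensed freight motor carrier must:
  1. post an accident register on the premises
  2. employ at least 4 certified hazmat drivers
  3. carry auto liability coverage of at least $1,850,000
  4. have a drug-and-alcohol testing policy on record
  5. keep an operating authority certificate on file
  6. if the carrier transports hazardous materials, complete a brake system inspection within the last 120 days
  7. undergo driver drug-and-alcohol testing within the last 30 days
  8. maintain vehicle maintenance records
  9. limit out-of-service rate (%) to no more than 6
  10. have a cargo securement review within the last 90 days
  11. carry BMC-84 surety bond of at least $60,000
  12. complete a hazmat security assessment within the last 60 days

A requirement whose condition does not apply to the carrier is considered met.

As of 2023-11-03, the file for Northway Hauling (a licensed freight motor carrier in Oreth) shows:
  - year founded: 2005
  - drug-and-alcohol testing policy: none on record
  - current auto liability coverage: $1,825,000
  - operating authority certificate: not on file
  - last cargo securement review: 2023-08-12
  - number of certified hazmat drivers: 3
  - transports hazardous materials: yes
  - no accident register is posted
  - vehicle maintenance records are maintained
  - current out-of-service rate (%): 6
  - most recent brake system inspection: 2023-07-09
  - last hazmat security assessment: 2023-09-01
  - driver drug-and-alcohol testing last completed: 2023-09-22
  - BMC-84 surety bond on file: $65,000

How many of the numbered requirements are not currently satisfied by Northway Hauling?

7

1. accident register absent → not met
2. certified hazmat drivers 3 < 4 → not met
3. auto liability coverage $1,825,000 < $1,850,000 → not met
4. drug-and-alcohol testing policy absent → not met
5. operating authority certificate absent → not met
6. condition 'transports hazardous materials' holds; brake system inspection 117 days ago vs limit 120 → met
7. driver drug-and-alcohol testing 42 days ago vs limit 30 → not met
8. vehicle maintenance records present → met
9. out-of-service rate (%) 6 ≤ 6 → met
10. cargo securement review 83 days ago vs limit 90 → met
11. BMC-84 surety bond $65,000 ≥ $60,000 → met
12. hazmat security assessment 63 days ago vs limit 60 → not met
Not met: 7 of 12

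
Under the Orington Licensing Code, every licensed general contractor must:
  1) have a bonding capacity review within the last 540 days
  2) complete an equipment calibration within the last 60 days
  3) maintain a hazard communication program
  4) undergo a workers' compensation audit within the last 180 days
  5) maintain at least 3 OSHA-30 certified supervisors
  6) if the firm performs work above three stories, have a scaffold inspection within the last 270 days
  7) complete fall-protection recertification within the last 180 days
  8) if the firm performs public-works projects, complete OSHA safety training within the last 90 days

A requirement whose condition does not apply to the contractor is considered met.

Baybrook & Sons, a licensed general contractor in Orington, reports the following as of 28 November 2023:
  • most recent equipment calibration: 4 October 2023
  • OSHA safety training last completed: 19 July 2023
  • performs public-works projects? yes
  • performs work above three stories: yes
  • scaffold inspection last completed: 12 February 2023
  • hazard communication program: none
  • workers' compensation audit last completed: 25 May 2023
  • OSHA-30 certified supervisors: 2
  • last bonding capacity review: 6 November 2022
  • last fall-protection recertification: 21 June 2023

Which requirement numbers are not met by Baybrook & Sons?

3, 4, 5, 6, 8

1. bonding capacity review 387 days ago vs limit 540 → met
2. equipment calibration 55 days ago vs limit 60 → met
3. hazard communication program absent → not met
4. workers' compensation audit 187 days ago vs limit 180 → not met
5. OSHA-30 certified supervisors 2 < 3 → not met
6. condition 'performs work above three stories' holds; scaffold inspection 289 days ago vs limit 270 → not met
7. fall-protection recertification 160 days ago vs limit 180 → met
8. condition 'performs public-works projects' holds; OSHA safety training 132 days ago vs limit 90 → not met
Not met: 3, 4, 5, 6, 8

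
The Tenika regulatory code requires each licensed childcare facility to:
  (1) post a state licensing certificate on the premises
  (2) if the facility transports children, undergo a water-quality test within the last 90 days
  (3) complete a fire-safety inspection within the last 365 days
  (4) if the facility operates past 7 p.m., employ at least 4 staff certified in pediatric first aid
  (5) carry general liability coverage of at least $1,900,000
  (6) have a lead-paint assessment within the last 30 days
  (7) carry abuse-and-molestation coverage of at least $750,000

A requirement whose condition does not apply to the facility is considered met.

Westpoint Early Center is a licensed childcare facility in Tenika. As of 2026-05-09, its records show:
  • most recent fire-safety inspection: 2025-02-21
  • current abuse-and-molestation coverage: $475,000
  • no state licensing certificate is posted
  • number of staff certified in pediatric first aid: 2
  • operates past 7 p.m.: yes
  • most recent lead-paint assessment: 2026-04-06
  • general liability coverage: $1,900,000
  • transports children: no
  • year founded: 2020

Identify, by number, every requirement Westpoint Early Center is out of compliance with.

1, 3, 4, 6, 7

1. state licensing certificate absent → not met
2. condition 'transports children' does not hold → requirement n/a → met
3. fire-safety inspection 442 days ago vs limit 365 → not met
4. condition 'operates past 7 p.m.' holds; staff certified in pediatric first aid 2 < 4 → not met
5. general liability coverage $1,900,000 ≥ $1,900,000 → met
6. lead-paint assessment 33 days ago vs limit 30 → not met
7. abuse-and-molestation coverage $475,000 < $750,000 → not met
Not met: 1, 3, 4, 6, 7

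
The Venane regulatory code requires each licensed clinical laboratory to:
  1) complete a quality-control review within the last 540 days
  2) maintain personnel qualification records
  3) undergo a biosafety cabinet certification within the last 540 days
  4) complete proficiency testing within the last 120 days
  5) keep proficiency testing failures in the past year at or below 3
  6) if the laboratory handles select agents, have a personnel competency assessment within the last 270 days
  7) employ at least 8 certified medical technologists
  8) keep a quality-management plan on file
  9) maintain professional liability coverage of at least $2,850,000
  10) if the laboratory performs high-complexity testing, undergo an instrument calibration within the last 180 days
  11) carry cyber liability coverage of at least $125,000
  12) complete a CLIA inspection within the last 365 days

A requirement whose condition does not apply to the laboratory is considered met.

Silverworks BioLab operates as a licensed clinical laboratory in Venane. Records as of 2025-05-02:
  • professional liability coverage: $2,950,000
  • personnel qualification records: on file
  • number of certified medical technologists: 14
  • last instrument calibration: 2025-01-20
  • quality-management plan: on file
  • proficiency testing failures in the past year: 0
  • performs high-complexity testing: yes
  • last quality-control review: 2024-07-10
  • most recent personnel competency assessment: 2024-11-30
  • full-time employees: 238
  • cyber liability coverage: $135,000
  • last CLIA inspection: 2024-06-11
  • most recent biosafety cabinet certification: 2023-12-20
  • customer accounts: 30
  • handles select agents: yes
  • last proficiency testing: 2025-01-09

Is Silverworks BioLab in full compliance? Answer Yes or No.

Yes

1. quality-control review 296 days ago vs limit 540 → met
2. personnel qualification records present → met
3. biosafety cabinet certification 499 days ago vs limit 540 → met
4. proficiency testing 113 days ago vs limit 120 → met
5. proficiency testing failures in the past year 0 ≤ 3 → met
6. condition 'handles select agents' holds; personnel competency assessment 153 days ago vs limit 270 → met
7. certified medical technologists 14 ≥ 8 → met
8. quality-management plan present → met
9. professional liability coverage $2,950,000 ≥ $2,850,000 → met
10. condition 'performs high-complexity testing' holds; instrument calibration 102 days ago vs limit 180 → met
11. cyber liability coverage $135,000 ≥ $125,000 → met
12. CLIA inspection 325 days ago vs limit 365 → met
All met.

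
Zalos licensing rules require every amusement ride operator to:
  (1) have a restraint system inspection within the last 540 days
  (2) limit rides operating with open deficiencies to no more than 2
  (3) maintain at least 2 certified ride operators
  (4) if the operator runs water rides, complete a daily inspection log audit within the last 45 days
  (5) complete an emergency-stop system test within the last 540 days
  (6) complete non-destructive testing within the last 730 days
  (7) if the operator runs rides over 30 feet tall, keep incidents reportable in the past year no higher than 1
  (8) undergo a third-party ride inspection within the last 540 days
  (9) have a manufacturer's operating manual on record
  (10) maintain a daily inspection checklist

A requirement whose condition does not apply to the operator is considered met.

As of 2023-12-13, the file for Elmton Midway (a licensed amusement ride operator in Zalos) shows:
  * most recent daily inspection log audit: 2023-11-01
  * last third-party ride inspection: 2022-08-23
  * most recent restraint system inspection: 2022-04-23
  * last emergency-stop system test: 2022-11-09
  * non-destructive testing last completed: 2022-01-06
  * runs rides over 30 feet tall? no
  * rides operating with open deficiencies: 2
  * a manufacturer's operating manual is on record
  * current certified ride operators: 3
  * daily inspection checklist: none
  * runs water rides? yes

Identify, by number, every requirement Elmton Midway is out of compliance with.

1, 10

1. restraint system inspection 599 days ago vs limit 540 → not met
2. rides operating with open deficiencies 2 ≤ 2 → met
3. certified ride operators 3 ≥ 2 → met
4. condition 'runs water rides' holds; daily inspection log audit 42 days ago vs limit 45 → met
5. emergency-stop system test 399 days ago vs limit 540 → met
6. non-destructive testing 706 days ago vs limit 730 → met
7. condition 'runs rides over 30 feet tall' does not hold → requirement n/a → met
8. third-party ride inspection 477 days ago vs limit 540 → met
9. manufacturer's operating manual present → met
10. daily inspection checklist absent → not met
Not met: 1, 10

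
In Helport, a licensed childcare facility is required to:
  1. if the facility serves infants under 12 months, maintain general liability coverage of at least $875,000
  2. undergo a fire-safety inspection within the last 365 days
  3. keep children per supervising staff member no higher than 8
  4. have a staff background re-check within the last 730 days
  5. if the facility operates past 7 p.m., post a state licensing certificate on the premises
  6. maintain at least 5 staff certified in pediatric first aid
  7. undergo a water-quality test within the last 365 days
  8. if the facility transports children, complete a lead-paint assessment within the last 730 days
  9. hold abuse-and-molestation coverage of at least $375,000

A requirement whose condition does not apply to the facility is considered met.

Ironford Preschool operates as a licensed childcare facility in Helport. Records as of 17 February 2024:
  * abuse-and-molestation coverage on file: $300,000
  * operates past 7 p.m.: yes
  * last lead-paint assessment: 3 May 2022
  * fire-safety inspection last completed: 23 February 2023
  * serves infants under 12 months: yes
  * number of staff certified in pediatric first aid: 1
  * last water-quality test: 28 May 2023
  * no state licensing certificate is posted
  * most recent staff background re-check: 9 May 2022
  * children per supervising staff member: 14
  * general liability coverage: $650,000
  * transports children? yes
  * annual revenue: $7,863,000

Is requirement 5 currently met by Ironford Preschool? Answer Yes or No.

5. condition 'operates past 7 p.m.' holds; state licensing certificate absent → not met

No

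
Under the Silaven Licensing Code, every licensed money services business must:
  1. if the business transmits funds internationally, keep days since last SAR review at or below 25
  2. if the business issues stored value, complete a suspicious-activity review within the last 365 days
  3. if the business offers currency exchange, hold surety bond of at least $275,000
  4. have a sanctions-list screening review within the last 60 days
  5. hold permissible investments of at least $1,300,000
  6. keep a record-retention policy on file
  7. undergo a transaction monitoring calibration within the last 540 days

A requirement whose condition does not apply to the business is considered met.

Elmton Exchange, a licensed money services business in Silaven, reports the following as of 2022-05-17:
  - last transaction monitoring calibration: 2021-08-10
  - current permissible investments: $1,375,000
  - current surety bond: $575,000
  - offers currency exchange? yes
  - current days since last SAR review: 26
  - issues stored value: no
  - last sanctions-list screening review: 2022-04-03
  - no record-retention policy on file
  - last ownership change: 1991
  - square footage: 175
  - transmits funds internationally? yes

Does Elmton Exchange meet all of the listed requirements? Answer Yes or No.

No

1. condition 'transmits funds internationally' holds; days since last SAR review 26 > 25 → not met
2. condition 'issues stored value' does not hold → requirement n/a → met
3. condition 'offers currency exchange' holds; surety bond $575,000 ≥ $275,000 → met
4. sanctions-list screening review 44 days ago vs limit 60 → met
5. permissible investments $1,375,000 ≥ $1,300,000 → met
6. record-retention policy absent → not met
7. transaction monitoring calibration 280 days ago vs limit 540 → met
Not met: 1, 6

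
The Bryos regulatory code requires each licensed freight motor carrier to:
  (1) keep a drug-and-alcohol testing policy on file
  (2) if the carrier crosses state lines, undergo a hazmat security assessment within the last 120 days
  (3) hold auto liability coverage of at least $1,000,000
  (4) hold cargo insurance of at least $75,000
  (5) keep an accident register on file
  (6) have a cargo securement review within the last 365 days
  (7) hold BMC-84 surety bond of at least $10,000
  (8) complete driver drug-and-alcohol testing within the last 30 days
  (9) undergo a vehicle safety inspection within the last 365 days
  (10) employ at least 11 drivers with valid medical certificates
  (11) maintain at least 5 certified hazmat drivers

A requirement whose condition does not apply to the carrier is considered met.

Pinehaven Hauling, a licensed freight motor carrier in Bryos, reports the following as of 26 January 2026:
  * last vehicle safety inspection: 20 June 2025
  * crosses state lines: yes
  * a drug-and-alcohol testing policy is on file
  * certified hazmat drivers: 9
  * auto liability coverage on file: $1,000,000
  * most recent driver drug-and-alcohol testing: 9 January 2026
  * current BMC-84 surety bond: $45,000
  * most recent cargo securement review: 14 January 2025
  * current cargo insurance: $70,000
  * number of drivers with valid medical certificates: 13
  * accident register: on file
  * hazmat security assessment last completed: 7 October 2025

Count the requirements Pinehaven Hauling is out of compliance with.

2

1. drug-and-alcohol testing policy present → met
2. condition 'crosses state lines' holds; hazmat security assessment 111 days ago vs limit 120 → met
3. auto liability coverage $1,000,000 ≥ $1,000,000 → met
4. cargo insurance $70,000 < $75,000 → not met
5. accident register present → met
6. cargo securement review 377 days ago vs limit 365 → not met
7. BMC-84 surety bond $45,000 ≥ $10,000 → met
8. driver drug-and-alcohol testing 17 days ago vs limit 30 → met
9. vehicle safety inspection 220 days ago vs limit 365 → met
10. drivers with valid medical certificates 13 ≥ 11 → met
11. certified hazmat drivers 9 ≥ 5 → met
Not met: 2 of 11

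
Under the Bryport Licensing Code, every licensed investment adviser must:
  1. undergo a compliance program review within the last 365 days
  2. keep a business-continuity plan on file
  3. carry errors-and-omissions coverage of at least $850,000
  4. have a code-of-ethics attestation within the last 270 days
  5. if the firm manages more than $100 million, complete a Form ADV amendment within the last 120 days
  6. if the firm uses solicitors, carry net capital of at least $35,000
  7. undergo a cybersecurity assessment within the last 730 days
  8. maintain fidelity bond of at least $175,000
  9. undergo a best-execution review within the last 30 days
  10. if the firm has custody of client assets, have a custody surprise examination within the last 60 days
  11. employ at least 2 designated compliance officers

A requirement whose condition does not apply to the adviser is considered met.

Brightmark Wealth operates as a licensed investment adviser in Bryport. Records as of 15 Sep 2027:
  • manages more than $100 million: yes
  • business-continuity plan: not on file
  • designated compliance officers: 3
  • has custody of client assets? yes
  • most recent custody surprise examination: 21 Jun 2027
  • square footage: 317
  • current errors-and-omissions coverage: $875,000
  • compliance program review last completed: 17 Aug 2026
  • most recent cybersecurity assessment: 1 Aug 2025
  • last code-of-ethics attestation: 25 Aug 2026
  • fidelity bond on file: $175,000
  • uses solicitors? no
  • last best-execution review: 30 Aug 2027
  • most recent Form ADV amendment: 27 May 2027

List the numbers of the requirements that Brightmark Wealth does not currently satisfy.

1. compliance program review 394 days ago vs limit 365 → not met
2. business-continuity plan absent → not met
3. errors-and-omissions coverage $875,000 ≥ $850,000 → met
4. code-of-ethics attestation 386 days ago vs limit 270 → not met
5. condition 'manages more than $100 million' holds; Form ADV amendment 111 days ago vs limit 120 → met
6. condition 'uses solicitors' does not hold → requirement n/a → met
7. cybersecurity assessment 775 days ago vs limit 730 → not met
8. fidelity bond $175,000 ≥ $175,000 → met
9. best-execution review 16 days ago vs limit 30 → met
10. condition 'has custody of client assets' holds; custody surprise examination 86 days ago vs limit 60 → not met
11. designated compliance officers 3 ≥ 2 → met
Not met: 1, 2, 4, 7, 10

1, 2, 4, 7, 10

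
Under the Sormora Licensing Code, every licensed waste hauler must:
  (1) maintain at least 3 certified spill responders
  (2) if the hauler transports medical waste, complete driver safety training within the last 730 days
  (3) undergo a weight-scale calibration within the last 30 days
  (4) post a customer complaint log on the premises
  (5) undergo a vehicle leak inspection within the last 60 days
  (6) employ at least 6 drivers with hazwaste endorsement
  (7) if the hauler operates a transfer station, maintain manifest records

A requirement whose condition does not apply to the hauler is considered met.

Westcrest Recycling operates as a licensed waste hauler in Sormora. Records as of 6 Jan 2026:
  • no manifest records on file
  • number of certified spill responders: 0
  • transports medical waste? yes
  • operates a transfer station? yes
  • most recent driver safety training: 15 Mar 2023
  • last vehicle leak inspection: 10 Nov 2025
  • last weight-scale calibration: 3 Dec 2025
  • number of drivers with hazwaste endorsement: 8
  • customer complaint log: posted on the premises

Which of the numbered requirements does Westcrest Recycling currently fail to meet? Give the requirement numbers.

1, 2, 3, 7

1. certified spill responders 0 < 3 → not met
2. condition 'transports medical waste' holds; driver safety training 1028 days ago vs limit 730 → not met
3. weight-scale calibration 34 days ago vs limit 30 → not met
4. customer complaint log present → met
5. vehicle leak inspection 57 days ago vs limit 60 → met
6. drivers with hazwaste endorsement 8 ≥ 6 → met
7. condition 'operates a transfer station' holds; manifest records absent → not met
Not met: 1, 2, 3, 7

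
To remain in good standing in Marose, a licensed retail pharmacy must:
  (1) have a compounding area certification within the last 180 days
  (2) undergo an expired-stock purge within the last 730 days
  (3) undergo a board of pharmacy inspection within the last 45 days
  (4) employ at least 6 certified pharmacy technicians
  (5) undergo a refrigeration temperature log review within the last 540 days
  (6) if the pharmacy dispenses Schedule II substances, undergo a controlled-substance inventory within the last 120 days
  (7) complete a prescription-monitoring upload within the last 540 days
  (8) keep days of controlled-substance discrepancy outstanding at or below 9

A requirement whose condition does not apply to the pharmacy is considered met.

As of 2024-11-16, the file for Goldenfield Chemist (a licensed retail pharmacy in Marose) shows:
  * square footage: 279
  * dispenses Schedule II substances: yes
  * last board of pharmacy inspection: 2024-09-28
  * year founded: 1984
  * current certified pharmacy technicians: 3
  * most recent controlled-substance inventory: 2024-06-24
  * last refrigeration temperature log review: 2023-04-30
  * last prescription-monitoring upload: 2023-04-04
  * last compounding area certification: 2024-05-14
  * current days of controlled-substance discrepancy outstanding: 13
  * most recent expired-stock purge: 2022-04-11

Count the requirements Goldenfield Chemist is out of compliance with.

1. compounding area certification 186 days ago vs limit 180 → not met
2. expired-stock purge 950 days ago vs limit 730 → not met
3. board of pharmacy inspection 49 days ago vs limit 45 → not met
4. certified pharmacy technicians 3 < 6 → not met
5. refrigeration temperature log review 566 days ago vs limit 540 → not met
6. condition 'dispenses Schedule II substances' holds; controlled-substance inventory 145 days ago vs limit 120 → not met
7. prescription-monitoring upload 592 days ago vs limit 540 → not met
8. days of controlled-substance discrepancy outstanding 13 > 9 → not met
Not met: 8 of 8

8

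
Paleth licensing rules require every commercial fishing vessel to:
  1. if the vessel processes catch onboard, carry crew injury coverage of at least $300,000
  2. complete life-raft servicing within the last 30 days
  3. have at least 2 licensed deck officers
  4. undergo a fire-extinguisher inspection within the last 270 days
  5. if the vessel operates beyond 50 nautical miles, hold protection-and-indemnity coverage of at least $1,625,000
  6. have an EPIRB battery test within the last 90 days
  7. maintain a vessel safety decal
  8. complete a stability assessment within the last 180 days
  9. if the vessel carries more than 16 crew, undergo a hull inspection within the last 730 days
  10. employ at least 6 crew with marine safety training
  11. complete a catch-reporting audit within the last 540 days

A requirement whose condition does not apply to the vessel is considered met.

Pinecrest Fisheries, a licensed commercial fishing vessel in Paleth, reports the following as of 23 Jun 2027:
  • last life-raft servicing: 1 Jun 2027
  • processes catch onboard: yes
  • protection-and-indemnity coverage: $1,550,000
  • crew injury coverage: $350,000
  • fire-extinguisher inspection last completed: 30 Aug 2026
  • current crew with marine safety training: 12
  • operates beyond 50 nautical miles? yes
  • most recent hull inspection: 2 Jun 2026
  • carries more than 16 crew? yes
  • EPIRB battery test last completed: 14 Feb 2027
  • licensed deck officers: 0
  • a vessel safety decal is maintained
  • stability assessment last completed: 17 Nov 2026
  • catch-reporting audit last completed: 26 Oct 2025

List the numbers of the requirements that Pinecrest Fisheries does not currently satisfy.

3, 4, 5, 6, 8, 11

1. condition 'processes catch onboard' holds; crew injury coverage $350,000 ≥ $300,000 → met
2. life-raft servicing 22 days ago vs limit 30 → met
3. licensed deck officers 0 < 2 → not met
4. fire-extinguisher inspection 297 days ago vs limit 270 → not met
5. condition 'operates beyond 50 nautical miles' holds; protection-and-indemnity coverage $1,550,000 < $1,625,000 → not met
6. EPIRB battery test 129 days ago vs limit 90 → not met
7. vessel safety decal present → met
8. stability assessment 218 days ago vs limit 180 → not met
9. condition 'carries more than 16 crew' holds; hull inspection 386 days ago vs limit 730 → met
10. crew with marine safety training 12 ≥ 6 → met
11. catch-reporting audit 605 days ago vs limit 540 → not met
Not met: 3, 4, 5, 6, 8, 11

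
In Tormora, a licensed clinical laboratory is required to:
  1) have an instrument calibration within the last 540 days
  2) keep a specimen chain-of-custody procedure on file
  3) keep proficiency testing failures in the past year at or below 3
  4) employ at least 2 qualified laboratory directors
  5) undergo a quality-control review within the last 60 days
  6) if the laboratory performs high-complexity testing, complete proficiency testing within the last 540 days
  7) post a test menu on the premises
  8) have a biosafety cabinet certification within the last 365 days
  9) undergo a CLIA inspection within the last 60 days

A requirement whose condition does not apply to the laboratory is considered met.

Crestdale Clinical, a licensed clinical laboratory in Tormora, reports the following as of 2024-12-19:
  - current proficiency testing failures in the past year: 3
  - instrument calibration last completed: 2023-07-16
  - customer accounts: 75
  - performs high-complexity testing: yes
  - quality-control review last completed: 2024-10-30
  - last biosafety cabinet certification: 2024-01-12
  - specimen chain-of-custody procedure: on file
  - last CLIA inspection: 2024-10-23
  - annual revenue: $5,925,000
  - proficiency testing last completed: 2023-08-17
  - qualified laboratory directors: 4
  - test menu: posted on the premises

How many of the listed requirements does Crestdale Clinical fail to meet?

0

1. instrument calibration 522 days ago vs limit 540 → met
2. specimen chain-of-custody procedure present → met
3. proficiency testing failures in the past year 3 ≤ 3 → met
4. qualified laboratory directors 4 ≥ 2 → met
5. quality-control review 50 days ago vs limit 60 → met
6. condition 'performs high-complexity testing' holds; proficiency testing 490 days ago vs limit 540 → met
7. test menu present → met
8. biosafety cabinet certification 342 days ago vs limit 365 → met
9. CLIA inspection 57 days ago vs limit 60 → met
Not met: 0 of 9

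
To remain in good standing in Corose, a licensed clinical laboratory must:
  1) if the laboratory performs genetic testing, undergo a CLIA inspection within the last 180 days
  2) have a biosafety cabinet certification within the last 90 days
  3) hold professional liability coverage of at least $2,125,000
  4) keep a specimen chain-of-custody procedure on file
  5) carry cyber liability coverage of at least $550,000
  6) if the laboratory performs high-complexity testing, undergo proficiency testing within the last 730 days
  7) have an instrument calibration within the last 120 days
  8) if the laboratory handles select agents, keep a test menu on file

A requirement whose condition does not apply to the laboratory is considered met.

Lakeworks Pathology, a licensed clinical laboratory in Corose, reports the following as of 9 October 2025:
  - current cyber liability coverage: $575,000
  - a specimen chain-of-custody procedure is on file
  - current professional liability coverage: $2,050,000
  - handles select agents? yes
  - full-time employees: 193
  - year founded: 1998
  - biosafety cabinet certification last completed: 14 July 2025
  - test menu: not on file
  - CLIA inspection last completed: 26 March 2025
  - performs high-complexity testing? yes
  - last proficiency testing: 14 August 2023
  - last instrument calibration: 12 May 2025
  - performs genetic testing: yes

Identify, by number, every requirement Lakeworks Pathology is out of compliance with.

1, 3, 6, 7, 8

1. condition 'performs genetic testing' holds; CLIA inspection 197 days ago vs limit 180 → not met
2. biosafety cabinet certification 87 days ago vs limit 90 → met
3. professional liability coverage $2,050,000 < $2,125,000 → not met
4. specimen chain-of-custody procedure present → met
5. cyber liability coverage $575,000 ≥ $550,000 → met
6. condition 'performs high-complexity testing' holds; proficiency testing 787 days ago vs limit 730 → not met
7. instrument calibration 150 days ago vs limit 120 → not met
8. condition 'handles select agents' holds; test menu absent → not met
Not met: 1, 3, 6, 7, 8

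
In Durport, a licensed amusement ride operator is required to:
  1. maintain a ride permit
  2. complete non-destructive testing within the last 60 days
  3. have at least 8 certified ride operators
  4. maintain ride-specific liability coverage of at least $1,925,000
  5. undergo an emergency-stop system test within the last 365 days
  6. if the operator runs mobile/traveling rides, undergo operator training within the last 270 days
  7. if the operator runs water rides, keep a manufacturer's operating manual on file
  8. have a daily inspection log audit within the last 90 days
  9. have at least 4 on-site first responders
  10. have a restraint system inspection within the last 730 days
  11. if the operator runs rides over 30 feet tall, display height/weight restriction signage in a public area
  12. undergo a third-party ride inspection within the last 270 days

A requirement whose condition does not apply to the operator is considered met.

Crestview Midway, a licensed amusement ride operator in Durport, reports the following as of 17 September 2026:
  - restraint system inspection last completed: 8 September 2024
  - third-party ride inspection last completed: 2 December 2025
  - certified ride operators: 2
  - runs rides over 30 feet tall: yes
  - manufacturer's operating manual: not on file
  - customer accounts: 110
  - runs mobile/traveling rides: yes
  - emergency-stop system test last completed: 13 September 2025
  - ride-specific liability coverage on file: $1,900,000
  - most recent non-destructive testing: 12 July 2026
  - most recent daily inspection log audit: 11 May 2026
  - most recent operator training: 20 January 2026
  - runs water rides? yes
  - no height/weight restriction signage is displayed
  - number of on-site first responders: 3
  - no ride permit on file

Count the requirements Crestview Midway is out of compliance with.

1. ride permit absent → not met
2. non-destructive testing 67 days ago vs limit 60 → not met
3. certified ride operators 2 < 8 → not met
4. ride-specific liability coverage $1,900,000 < $1,925,000 → not met
5. emergency-stop system test 369 days ago vs limit 365 → not met
6. condition 'runs mobile/traveling rides' holds; operator training 240 days ago vs limit 270 → met
7. condition 'runs water rides' holds; manufacturer's operating manual absent → not met
8. daily inspection log audit 129 days ago vs limit 90 → not met
9. on-site first responders 3 < 4 → not met
10. restraint system inspection 739 days ago vs limit 730 → not met
11. condition 'runs rides over 30 feet tall' holds; height/weight restriction signage absent → not met
12. third-party ride inspection 289 days ago vs limit 270 → not met
Not met: 11 of 12

11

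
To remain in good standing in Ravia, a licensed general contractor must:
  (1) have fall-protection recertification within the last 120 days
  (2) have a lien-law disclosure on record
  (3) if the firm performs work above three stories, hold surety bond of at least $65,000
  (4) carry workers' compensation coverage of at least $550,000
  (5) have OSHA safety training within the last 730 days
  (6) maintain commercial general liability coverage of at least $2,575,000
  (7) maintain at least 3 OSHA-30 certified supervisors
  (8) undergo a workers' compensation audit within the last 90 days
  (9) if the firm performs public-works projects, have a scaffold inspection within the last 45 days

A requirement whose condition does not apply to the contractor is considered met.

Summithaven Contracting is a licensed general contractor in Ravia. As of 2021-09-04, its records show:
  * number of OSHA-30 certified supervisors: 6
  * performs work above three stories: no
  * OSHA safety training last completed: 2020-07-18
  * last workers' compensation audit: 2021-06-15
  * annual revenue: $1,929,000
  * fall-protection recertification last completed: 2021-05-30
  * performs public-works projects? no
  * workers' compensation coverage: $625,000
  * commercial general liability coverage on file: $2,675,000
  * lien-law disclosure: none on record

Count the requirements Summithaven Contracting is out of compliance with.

1

1. fall-protection recertification 97 days ago vs limit 120 → met
2. lien-law disclosure absent → not met
3. condition 'performs work above three stories' does not hold → requirement n/a → met
4. workers' compensation coverage $625,000 ≥ $550,000 → met
5. OSHA safety training 413 days ago vs limit 730 → met
6. commercial general liability coverage $2,675,000 ≥ $2,575,000 → met
7. OSHA-30 certified supervisors 6 ≥ 3 → met
8. workers' compensation audit 81 days ago vs limit 90 → met
9. condition 'performs public-works projects' does not hold → requirement n/a → met
Not met: 1 of 9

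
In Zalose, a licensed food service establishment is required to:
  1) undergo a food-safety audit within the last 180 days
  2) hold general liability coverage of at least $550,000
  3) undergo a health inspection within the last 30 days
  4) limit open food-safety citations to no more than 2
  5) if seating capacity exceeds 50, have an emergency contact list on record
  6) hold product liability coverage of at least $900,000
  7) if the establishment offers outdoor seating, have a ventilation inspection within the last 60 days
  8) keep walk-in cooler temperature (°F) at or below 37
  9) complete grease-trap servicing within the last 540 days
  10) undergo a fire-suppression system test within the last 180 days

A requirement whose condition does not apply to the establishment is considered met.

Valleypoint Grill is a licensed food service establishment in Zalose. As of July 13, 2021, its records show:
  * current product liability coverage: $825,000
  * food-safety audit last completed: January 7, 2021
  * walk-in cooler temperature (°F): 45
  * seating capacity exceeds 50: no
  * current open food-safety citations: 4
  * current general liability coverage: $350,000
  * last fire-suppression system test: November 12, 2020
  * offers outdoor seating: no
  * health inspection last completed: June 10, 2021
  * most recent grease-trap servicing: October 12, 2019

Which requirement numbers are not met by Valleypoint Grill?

1, 2, 3, 4, 6, 8, 9, 10

1. food-safety audit 187 days ago vs limit 180 → not met
2. general liability coverage $350,000 < $550,000 → not met
3. health inspection 33 days ago vs limit 30 → not met
4. open food-safety citations 4 > 2 → not met
5. condition 'seating capacity exceeds 50' does not hold → requirement n/a → met
6. product liability coverage $825,000 < $900,000 → not met
7. condition 'offers outdoor seating' does not hold → requirement n/a → met
8. walk-in cooler temperature (°F) 45 > 37 → not met
9. grease-trap servicing 640 days ago vs limit 540 → not met
10. fire-suppression system test 243 days ago vs limit 180 → not met
Not met: 1, 2, 3, 4, 6, 8, 9, 10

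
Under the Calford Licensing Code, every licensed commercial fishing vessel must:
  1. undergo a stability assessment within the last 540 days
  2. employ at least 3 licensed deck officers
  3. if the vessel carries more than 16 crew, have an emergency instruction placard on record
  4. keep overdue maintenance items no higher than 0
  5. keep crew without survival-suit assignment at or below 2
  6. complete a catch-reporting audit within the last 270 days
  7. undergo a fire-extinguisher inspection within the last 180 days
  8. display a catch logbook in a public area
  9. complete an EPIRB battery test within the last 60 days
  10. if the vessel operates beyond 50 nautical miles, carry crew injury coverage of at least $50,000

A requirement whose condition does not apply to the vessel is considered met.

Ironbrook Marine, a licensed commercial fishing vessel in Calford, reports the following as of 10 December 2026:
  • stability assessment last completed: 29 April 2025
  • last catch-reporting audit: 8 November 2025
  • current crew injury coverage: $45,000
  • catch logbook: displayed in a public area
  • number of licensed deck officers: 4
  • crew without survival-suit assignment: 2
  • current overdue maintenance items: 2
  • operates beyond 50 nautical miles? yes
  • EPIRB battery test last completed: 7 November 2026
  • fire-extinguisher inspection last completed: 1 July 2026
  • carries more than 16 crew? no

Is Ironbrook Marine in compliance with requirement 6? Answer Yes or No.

No

6. catch-reporting audit 397 days ago vs limit 270 → not met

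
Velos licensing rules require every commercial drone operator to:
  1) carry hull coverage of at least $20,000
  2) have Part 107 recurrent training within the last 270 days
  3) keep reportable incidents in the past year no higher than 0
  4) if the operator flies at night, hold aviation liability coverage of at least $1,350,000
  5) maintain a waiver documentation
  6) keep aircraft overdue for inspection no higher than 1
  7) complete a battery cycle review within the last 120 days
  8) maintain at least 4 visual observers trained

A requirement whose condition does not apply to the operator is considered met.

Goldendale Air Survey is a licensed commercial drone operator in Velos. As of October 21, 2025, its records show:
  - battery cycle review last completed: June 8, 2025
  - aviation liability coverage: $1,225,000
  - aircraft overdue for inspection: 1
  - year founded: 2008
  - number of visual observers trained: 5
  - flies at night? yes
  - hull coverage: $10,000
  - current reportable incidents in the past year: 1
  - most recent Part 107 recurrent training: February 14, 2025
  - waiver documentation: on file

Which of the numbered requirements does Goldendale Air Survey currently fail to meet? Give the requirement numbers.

1, 3, 4, 7

1. hull coverage $10,000 < $20,000 → not met
2. Part 107 recurrent training 249 days ago vs limit 270 → met
3. reportable incidents in the past year 1 > 0 → not met
4. condition 'flies at night' holds; aviation liability coverage $1,225,000 < $1,350,000 → not met
5. waiver documentation present → met
6. aircraft overdue for inspection 1 ≤ 1 → met
7. battery cycle review 135 days ago vs limit 120 → not met
8. visual observers trained 5 ≥ 4 → met
Not met: 1, 3, 4, 7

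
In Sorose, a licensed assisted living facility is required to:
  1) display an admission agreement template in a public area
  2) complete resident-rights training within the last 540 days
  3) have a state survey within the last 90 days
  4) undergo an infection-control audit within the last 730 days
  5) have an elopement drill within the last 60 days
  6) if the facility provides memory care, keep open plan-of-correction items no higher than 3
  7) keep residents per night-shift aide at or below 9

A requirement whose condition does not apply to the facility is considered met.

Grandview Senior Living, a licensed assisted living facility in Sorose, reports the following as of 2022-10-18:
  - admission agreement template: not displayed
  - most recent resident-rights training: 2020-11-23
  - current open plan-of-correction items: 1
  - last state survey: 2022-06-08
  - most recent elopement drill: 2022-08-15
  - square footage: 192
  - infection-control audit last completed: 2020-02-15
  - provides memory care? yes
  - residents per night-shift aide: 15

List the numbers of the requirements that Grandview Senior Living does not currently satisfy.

1, 2, 3, 4, 5, 7

1. admission agreement template absent → not met
2. resident-rights training 694 days ago vs limit 540 → not met
3. state survey 132 days ago vs limit 90 → not met
4. infection-control audit 976 days ago vs limit 730 → not met
5. elopement drill 64 days ago vs limit 60 → not met
6. condition 'provides memory care' holds; open plan-of-correction items 1 ≤ 3 → met
7. residents per night-shift aide 15 > 9 → not met
Not met: 1, 2, 3, 4, 5, 7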